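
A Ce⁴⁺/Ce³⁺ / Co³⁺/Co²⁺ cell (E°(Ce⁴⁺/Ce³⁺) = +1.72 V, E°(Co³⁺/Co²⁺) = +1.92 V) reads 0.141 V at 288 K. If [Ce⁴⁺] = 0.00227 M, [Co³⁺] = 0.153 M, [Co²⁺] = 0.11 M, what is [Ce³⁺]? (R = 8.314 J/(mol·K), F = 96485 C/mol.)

From the Nernst equation, ln Q = nF(E° − E)/RT = 1×96485×(0.20 − 0.141)/(8.314×288) = 2.377, so Q = 10.8.
With Q = [Ce⁴⁺]·[Co²⁺]/([Ce³⁺]·[Co³⁺]) and the known concentrations, [Ce³⁺] in the denominator gives [Ce³⁺] = 1.5 × 10^-4 M.

1.5 × 10^-4 M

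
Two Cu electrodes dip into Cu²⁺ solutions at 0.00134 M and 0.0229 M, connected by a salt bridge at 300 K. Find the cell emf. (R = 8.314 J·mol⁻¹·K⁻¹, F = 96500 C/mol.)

Both half-cells are Cu²⁺/Cu, so E°_cell = 0. The concentrated side is the cathode; the cell reaction moves Cu²⁺ from high to low concentration with n = 2.
Q = [Cu²⁺]_dilute/[Cu²⁺]_conc = 0.00134/0.0229 = 0.0585.
E = 0 − (RT/nF) ln Q = −((8.314×300)/(2×96500))(-2.838) = 0.0367 V.

0.037 V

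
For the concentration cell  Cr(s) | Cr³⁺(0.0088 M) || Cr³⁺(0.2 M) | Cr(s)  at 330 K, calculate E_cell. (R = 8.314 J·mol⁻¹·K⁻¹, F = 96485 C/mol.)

0.030 V

Both half-cells are Cr³⁺/Cr, so E°_cell = 0. The concentrated side is the cathode; the cell reaction moves Cr³⁺ from high to low concentration with n = 3.
Q = [Cr³⁺]_dilute/[Cr³⁺]_conc = 0.0088/0.2 = 0.0440.
E = 0 − (RT/nF) ln Q = −((8.314×330)/(3×96485))(-3.124) = 0.0296 V.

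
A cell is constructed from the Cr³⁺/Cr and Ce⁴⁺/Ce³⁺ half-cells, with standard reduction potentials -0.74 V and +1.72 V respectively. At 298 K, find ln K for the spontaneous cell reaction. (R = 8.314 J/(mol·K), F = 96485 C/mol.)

E°_cell = +1.72 − (-0.74) = 2.46 V, with n = 3 electrons transferred.
At equilibrium E = 0, so the Nernst equation gives ln K = nFE°/RT = (3)(96485)(2.46)/((8.314)(298)) = 287.40.

ln K = 287.4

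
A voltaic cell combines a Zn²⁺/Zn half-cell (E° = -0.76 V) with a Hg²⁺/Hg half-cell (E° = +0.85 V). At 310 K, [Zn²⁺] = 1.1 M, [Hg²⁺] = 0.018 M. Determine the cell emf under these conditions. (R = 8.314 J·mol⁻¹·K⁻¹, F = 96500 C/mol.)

The Hg²⁺/Hg couple has the higher reduction potential and acts as the cathode, so E°_cell = +0.85 − (-0.76) = 1.61 V.
Balancing electrons gives n = 2; the reaction quotient is Q = [Zn²⁺]/[Hg²⁺] = 61.1.
E = E° − (RT/nF) ln Q = 1.61 − (8.314×310)/(2×96500) × (4.113) = 1.610 − 0.055 = 1.555 V.

1.56 V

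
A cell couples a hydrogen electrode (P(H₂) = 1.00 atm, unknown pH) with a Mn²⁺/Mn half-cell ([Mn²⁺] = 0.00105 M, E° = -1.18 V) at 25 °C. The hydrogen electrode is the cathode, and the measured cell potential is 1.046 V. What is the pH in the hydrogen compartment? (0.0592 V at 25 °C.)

E°_cell = 1.18 V and n = 2.
log Q = n(E° − E)/0.0592 = 2×(1.18 − 1.046)/0.0592 = 4.527.
With Q = [Mn²⁺]·P(H₂) / [H⁺]^2, solving for [H⁺] gives log[H⁺] = -3.753, so pH = 3.75.

pH = 3.75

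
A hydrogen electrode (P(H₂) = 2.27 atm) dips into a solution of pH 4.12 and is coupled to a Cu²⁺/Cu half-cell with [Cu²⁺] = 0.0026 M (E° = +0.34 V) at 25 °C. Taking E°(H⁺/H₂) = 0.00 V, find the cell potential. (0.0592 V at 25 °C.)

0.52 V

The Cu²⁺/Cu couple is the cathode, so E°_cell = 0.34 V; n = 2.
[H⁺] = 10^(−4.12) = 7.6 × 10^-5 M, and Q = [H⁺]^2 / ([Cu²⁺]·P(H₂)) = 9.75 × 10^-7.
E = E° − (0.0592/2) log Q = 0.34 − (0.0592/2)(-6.011) = 0.518 V.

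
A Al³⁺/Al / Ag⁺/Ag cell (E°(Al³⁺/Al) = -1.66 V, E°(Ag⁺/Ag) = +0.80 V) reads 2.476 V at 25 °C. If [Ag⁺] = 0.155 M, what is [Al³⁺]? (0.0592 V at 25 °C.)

5.8 × 10^-4 M

From the Nernst equation, log Q = n(E° − E)/0.0592 = 3(2.46 − 2.476)/0.0592 = -0.811, so Q = 0.155.
With Q = [Al³⁺]/[Ag⁺]^3 and the known concentrations, [Al³⁺] in the numerator gives [Al³⁺] = 5.8 × 10^-4 M.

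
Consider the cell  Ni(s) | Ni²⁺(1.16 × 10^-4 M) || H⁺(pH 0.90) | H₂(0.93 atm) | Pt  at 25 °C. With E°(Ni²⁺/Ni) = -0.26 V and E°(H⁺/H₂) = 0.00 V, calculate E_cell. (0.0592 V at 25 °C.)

The hydrogen couple is the cathode, so E°_cell = 0.26 V; n = 2.
[H⁺] = 10^(−0.90) = 0.13 M, and Q = [Ni²⁺]·P(H₂) / [H⁺]^2 = 0.00681.
E = E° − (0.0592/2) log Q = 0.26 − (0.0592/2)(-2.167) = 0.324 V.

0.32 V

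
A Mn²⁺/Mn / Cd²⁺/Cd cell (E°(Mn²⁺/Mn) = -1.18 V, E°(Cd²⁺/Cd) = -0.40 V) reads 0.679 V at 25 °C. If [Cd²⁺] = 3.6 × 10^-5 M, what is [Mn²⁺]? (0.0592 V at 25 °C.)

From the Nernst equation, log Q = n(E° − E)/0.0592 = 2(0.78 − 0.679)/0.0592 = 3.412, so Q = 2580.
With Q = [Mn²⁺]/[Cd²⁺] and the known concentrations, [Mn²⁺] in the numerator gives [Mn²⁺] = 0.093 M.

0.093 M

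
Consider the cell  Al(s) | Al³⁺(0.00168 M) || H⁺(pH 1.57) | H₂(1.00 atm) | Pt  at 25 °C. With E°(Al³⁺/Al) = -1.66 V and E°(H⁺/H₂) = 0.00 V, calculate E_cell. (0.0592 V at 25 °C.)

The hydrogen couple is the cathode, so E°_cell = 1.66 V; n = 6.
[H⁺] = 10^(−1.57) = 0.027 M, and Q = [Al³⁺]^2·P(H₂)^3 / [H⁺]^6 = 7420.
E = E° − (0.0592/6) log Q = 1.66 − (0.0592/6)(3.871) = 1.622 V.

1.62 V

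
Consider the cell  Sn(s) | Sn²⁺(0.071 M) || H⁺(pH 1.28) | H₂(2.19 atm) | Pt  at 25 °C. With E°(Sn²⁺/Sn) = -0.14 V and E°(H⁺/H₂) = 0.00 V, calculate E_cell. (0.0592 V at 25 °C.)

The hydrogen couple is the cathode, so E°_cell = 0.14 V; n = 2.
[H⁺] = 10^(−1.28) = 0.052 M, and Q = [Sn²⁺]·P(H₂) / [H⁺]^2 = 56.5.
E = E° − (0.0592/2) log Q = 0.14 − (0.0592/2)(1.752) = 0.088 V.

0.088 V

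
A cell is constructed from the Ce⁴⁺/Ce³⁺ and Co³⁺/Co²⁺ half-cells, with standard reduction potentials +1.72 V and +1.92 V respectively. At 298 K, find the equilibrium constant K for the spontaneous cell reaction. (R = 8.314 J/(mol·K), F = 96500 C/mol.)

E°_cell = +1.92 − (+1.72) = 0.20 V, with n = 1 electron transferred.
At equilibrium E = 0, so the Nernst equation gives ln K = nFE°/RT = (1)(96500)(0.20)/((8.314)(298)) = 7.79.
K = e^7.79 = 2400.

2400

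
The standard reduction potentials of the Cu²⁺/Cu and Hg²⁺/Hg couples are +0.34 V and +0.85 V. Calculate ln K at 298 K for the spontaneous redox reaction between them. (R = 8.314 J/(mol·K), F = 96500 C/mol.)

E°_cell = +0.85 − (+0.34) = 0.51 V, with n = 2 electrons transferred.
At equilibrium E = 0, so the Nernst equation gives ln K = nFE°/RT = (2)(96500)(0.51)/((8.314)(298)) = 39.73.

ln K = 39.7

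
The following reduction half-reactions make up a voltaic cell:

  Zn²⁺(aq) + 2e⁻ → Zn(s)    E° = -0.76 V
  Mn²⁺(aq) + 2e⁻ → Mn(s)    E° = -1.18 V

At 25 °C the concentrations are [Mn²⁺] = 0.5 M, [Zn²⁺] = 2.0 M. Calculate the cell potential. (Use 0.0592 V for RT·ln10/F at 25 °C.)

The Zn²⁺/Zn couple has the higher reduction potential and acts as the cathode, so E°_cell = -0.76 − (-1.18) = 0.42 V.
Balancing electrons gives n = 2; the reaction quotient is Q = [Mn²⁺]/[Zn²⁺] = 0.250.
At 25 °C, E = E° − (0.0592/n) log Q = 0.42 − (0.0592/2)(-0.602) = 0.420 + 0.018 = 0.438 V.

0.438 V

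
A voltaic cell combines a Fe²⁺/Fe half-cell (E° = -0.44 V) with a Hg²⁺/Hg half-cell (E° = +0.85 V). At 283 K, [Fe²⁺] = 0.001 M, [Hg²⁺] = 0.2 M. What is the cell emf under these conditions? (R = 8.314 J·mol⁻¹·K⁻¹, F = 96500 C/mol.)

The Hg²⁺/Hg couple has the higher reduction potential and acts as the cathode, so E°_cell = +0.85 − (-0.44) = 1.29 V.
Balancing electrons gives n = 2; the reaction quotient is Q = [Fe²⁺]/[Hg²⁺] = 0.00500.
E = E° − (RT/nF) ln Q = 1.29 − (8.314×283)/(2×96500) × (-5.298) = 1.290 + 0.065 = 1.355 V.

1.35 V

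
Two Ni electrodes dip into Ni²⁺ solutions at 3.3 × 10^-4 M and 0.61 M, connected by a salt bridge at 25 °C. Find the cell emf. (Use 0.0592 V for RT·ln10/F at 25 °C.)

0.097 V

Both half-cells are Ni²⁺/Ni, so E°_cell = 0. The concentrated side is the cathode; the cell reaction moves Ni²⁺ from high to low concentration with n = 2.
Q = [Ni²⁺]_dilute/[Ni²⁺]_conc = 3.3 × 10^-4/0.61 = 5.41 × 10^-4.
E = 0 − (0.0592/2) log Q = −(0.0592/2)(-3.267) = 0.0967 V.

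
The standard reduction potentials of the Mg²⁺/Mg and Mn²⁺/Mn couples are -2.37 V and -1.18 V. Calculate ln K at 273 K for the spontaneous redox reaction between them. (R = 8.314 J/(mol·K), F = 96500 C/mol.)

E°_cell = -1.18 − (-2.37) = 1.19 V, with n = 2 electrons transferred.
At equilibrium E = 0, so the Nernst equation gives ln K = nFE°/RT = (2)(96500)(1.19)/((8.314)(273)) = 101.19.

ln K = 101.2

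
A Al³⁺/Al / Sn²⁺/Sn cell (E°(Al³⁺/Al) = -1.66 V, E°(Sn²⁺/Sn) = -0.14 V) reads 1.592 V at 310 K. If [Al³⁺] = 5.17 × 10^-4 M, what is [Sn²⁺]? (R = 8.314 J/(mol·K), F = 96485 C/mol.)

From the Nernst equation, ln Q = nF(E° − E)/RT = 6×96485×(1.52 − 1.592)/(8.314×310) = -16.172, so Q = 9.47 × 10^-8.
With Q = [Al³⁺]^2/[Sn²⁺]^3 and the known concentrations, [Sn²⁺]^3 in the denominator gives [Sn²⁺] = 1.4 M.

1.4 M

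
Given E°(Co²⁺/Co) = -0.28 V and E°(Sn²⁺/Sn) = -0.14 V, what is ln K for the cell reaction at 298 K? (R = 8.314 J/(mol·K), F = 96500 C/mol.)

ln K = 10.9

E°_cell = -0.14 − (-0.28) = 0.14 V, with n = 2 electrons transferred.
At equilibrium E = 0, so the Nernst equation gives ln K = nFE°/RT = (2)(96500)(0.14)/((8.314)(298)) = 10.91.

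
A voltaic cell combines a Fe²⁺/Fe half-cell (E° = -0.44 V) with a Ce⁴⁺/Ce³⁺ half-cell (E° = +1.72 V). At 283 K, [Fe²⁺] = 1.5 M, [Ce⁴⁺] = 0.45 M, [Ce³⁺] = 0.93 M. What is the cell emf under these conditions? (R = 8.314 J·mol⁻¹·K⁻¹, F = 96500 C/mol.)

The Ce⁴⁺/Ce³⁺ couple has the higher reduction potential and acts as the cathode, so E°_cell = +1.72 − (-0.44) = 2.16 V.
Balancing electrons gives n = 2; the reaction quotient is Q = [Fe²⁺]·[Ce³⁺]^2/[Ce⁴⁺]^2 = 6.41.
E = E° − (RT/nF) ln Q = 2.16 − (8.314×283)/(2×96500) × (1.857) = 2.160 − 0.023 = 2.137 V.

2.14 V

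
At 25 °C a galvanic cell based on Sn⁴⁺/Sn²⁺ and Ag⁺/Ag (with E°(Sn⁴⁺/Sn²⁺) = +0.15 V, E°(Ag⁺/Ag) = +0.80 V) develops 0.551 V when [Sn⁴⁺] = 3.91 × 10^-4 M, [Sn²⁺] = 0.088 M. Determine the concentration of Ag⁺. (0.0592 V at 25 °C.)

0.0014 M

From the Nernst equation, log Q = n(E° − E)/0.0592 = 2(0.65 − 0.551)/0.0592 = 3.345, so Q = 2210.
With Q = [Sn⁴⁺]/([Sn²⁺]·[Ag⁺]^2) and the known concentrations, [Ag⁺]^2 in the denominator gives [Ag⁺] = 0.0014 M.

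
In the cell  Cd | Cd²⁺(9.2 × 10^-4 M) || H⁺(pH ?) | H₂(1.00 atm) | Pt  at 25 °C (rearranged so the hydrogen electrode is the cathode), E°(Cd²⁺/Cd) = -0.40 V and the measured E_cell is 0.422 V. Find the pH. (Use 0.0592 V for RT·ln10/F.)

pH = 1.15

E°_cell = 0.40 V and n = 2.
log Q = n(E° − E)/0.0592 = 2×(0.40 − 0.422)/0.0592 = -0.743.
With Q = [Cd²⁺]·P(H₂) / [H⁺]^2, solving for [H⁺] gives log[H⁺] = -1.146, so pH = 1.15.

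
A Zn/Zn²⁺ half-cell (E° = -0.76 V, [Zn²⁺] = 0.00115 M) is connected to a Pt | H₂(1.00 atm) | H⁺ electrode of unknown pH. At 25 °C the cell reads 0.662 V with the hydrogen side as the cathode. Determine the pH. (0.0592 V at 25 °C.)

pH = 3.13

E°_cell = 0.76 V and n = 2.
log Q = n(E° − E)/0.0592 = 2×(0.76 − 0.662)/0.0592 = 3.311.
With Q = [Zn²⁺]·P(H₂) / [H⁺]^2, solving for [H⁺] gives log[H⁺] = -3.125, so pH = 3.13.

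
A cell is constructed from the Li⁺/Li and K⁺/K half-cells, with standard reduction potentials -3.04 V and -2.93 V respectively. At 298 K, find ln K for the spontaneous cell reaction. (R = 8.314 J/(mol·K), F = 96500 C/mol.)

ln K = 4.3

E°_cell = -2.93 − (-3.04) = 0.11 V, with n = 1 electron transferred.
At equilibrium E = 0, so the Nernst equation gives ln K = nFE°/RT = (1)(96500)(0.11)/((8.314)(298)) = 4.28.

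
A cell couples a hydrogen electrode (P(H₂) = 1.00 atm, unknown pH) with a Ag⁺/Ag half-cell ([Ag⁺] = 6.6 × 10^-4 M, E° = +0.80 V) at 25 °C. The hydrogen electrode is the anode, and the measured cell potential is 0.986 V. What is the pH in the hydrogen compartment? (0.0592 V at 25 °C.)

pH = 6.32

E°_cell = 0.80 V and n = 2.
log Q = n(E° − E)/0.0592 = 2×(0.80 − 0.986)/0.0592 = -6.284.
With Q = [H⁺]^2 / ([Ag⁺]^2·P(H₂)), solving for [H⁺] gives log[H⁺] = -6.322, so pH = 6.32.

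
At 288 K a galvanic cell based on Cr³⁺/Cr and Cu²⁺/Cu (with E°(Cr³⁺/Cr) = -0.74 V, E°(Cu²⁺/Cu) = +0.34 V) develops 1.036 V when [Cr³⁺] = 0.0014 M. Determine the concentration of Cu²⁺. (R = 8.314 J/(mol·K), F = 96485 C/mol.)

From the Nernst equation, ln Q = nF(E° − E)/RT = 6×96485×(1.08 − 1.036)/(8.314×288) = 10.638, so Q = 4.17 × 10^4.
With Q = [Cr³⁺]^2/[Cu²⁺]^3 and the known concentrations, [Cu²⁺]^3 in the denominator gives [Cu²⁺] = 3.6 × 10^-4 M.

3.6 × 10^-4 M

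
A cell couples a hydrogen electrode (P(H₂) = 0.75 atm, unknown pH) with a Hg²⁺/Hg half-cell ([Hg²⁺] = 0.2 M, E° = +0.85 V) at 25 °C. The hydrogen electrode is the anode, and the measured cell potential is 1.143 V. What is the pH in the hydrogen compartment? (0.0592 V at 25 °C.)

E°_cell = 0.85 V and n = 2.
log Q = n(E° − E)/0.0592 = 2×(0.85 − 1.143)/0.0592 = -9.899.
With Q = [H⁺]^2 / ([Hg²⁺]·P(H₂)), solving for [H⁺] gives log[H⁺] = -5.361, so pH = 5.36.

pH = 5.36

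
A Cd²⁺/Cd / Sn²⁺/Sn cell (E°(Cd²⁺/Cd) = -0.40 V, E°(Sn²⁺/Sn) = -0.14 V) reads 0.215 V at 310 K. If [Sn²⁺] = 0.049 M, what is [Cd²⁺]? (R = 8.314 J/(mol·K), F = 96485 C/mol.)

1.4 M

From the Nernst equation, ln Q = nF(E° − E)/RT = 2×96485×(0.26 − 0.215)/(8.314×310) = 3.369, so Q = 29.1.
With Q = [Cd²⁺]/[Sn²⁺] and the known concentrations, [Cd²⁺] in the numerator gives [Cd²⁺] = 1.4 M.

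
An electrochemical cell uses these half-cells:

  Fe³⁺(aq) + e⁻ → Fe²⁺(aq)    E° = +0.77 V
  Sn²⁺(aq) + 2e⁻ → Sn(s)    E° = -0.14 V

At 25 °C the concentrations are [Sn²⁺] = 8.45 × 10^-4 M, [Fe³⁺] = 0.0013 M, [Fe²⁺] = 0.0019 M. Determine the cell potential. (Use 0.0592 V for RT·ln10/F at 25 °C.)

The Fe³⁺/Fe²⁺ couple has the higher reduction potential and acts as the cathode, so E°_cell = +0.77 − (-0.14) = 0.91 V.
Balancing electrons gives n = 2; the reaction quotient is Q = [Sn²⁺]·[Fe²⁺]^2/[Fe³⁺]^2 = 0.00181.
At 25 °C, E = E° − (0.0592/n) log Q = 0.91 − (0.0592/2)(-2.744) = 0.910 + 0.081 = 0.991 V.

0.991 V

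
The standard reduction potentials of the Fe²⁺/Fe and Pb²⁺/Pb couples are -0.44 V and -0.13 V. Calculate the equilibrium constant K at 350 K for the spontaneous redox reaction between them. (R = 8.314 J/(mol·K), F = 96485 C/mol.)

8.5 × 10^8

E°_cell = -0.13 − (-0.44) = 0.31 V, with n = 2 electrons transferred.
At equilibrium E = 0, so the Nernst equation gives ln K = nFE°/RT = (2)(96485)(0.31)/((8.314)(350)) = 20.56.
K = e^20.56 = 8.5 × 10^8.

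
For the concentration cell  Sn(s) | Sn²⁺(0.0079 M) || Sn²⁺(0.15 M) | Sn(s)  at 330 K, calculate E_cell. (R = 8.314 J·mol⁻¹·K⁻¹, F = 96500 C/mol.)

0.042 V

Both half-cells are Sn²⁺/Sn, so E°_cell = 0. The concentrated side is the cathode; the cell reaction moves Sn²⁺ from high to low concentration with n = 2.
Q = [Sn²⁺]_dilute/[Sn²⁺]_conc = 0.0079/0.15 = 0.0527.
E = 0 − (RT/nF) ln Q = −((8.314×330)/(2×96500))(-2.944) = 0.0419 V.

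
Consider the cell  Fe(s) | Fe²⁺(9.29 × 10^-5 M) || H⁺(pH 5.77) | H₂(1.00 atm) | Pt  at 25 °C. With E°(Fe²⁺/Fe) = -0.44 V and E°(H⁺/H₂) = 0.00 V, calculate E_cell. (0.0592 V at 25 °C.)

The hydrogen couple is the cathode, so E°_cell = 0.44 V; n = 2.
[H⁺] = 10^(−5.77) = 1.7 × 10^-6 M, and Q = [Fe²⁺]·P(H₂) / [H⁺]^2 = 3.22 × 10^7.
E = E° − (0.0592/2) log Q = 0.44 − (0.0592/2)(7.508) = 0.218 V.

0.22 V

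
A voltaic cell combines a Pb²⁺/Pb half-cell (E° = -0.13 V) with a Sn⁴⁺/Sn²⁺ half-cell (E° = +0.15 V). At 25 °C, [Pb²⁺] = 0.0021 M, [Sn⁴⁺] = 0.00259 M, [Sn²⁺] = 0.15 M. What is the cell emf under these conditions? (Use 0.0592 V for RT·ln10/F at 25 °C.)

0.307 V

The Sn⁴⁺/Sn²⁺ couple has the higher reduction potential and acts as the cathode, so E°_cell = +0.15 − (-0.13) = 0.28 V.
Balancing electrons gives n = 2; the reaction quotient is Q = [Pb²⁺]·[Sn²⁺]/[Sn⁴⁺] = 0.122.
At 25 °C, E = E° − (0.0592/n) log Q = 0.28 − (0.0592/2)(-0.915) = 0.280 + 0.027 = 0.307 V.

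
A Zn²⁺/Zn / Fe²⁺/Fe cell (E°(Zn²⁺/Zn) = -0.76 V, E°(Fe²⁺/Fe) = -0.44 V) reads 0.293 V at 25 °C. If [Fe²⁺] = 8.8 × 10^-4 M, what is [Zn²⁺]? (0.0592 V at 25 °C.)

From the Nernst equation, log Q = n(E° − E)/0.0592 = 2(0.32 − 0.293)/0.0592 = 0.912, so Q = 8.17.
With Q = [Zn²⁺]/[Fe²⁺] and the known concentrations, [Zn²⁺] in the numerator gives [Zn²⁺] = 0.0072 M.

0.0072 M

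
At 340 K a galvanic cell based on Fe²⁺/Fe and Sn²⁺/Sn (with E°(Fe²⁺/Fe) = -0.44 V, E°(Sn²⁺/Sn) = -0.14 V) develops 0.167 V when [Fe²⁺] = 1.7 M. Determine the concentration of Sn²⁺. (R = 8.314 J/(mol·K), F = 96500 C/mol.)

1.9 × 10^-4 M

From the Nernst equation, ln Q = nF(E° − E)/RT = 2×96500×(0.30 − 0.167)/(8.314×340) = 9.081, so Q = 8780.
With Q = [Fe²⁺]/[Sn²⁺] and the known concentrations, [Sn²⁺] in the denominator gives [Sn²⁺] = 1.9 × 10^-4 M.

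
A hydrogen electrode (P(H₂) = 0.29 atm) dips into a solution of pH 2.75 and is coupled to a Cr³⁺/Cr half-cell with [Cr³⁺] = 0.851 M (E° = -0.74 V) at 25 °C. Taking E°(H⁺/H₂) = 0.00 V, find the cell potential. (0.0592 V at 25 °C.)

0.59 V

The hydrogen couple is the cathode, so E°_cell = 0.74 V; n = 6.
[H⁺] = 10^(−2.75) = 0.0018 M, and Q = [Cr³⁺]^2·P(H₂)^3 / [H⁺]^6 = 5.59 × 10^14.
E = E° − (0.0592/6) log Q = 0.74 − (0.0592/6)(14.747) = 0.594 V.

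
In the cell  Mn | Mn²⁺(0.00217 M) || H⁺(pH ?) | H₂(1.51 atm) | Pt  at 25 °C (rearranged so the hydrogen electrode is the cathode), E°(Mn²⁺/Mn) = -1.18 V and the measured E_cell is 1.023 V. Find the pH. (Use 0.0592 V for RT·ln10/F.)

pH = 3.89

E°_cell = 1.18 V and n = 2.
log Q = n(E° − E)/0.0592 = 2×(1.18 − 1.023)/0.0592 = 5.304.
With Q = [Mn²⁺]·P(H₂) / [H⁺]^2, solving for [H⁺] gives log[H⁺] = -3.894, so pH = 3.89.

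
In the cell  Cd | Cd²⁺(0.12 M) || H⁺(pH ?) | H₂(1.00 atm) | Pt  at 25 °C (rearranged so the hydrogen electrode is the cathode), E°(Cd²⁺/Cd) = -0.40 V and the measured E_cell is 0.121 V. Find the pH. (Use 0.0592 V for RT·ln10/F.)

pH = 5.17

E°_cell = 0.40 V and n = 2.
log Q = n(E° − E)/0.0592 = 2×(0.40 − 0.121)/0.0592 = 9.426.
With Q = [Cd²⁺]·P(H₂) / [H⁺]^2, solving for [H⁺] gives log[H⁺] = -5.173, so pH = 5.17.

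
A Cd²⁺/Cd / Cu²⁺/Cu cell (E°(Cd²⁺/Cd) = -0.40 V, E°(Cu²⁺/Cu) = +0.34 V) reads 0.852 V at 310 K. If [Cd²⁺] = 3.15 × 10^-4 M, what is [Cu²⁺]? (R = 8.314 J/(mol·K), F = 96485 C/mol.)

1.4 M

From the Nernst equation, ln Q = nF(E° − E)/RT = 2×96485×(0.74 − 0.852)/(8.314×310) = -8.386, so Q = 2.28 × 10^-4.
With Q = [Cd²⁺]/[Cu²⁺] and the known concentrations, [Cu²⁺] in the denominator gives [Cu²⁺] = 1.4 M.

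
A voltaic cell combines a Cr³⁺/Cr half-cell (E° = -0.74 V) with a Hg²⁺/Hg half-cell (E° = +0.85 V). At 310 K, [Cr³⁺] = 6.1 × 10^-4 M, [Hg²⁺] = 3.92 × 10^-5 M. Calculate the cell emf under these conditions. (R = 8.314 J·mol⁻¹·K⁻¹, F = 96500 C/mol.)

The Hg²⁺/Hg couple has the higher reduction potential and acts as the cathode, so E°_cell = +0.85 − (-0.74) = 1.59 V.
Balancing electrons gives n = 6; the reaction quotient is Q = [Cr³⁺]^2/[Hg²⁺]^3 = 6.18 × 10^6.
E = E° − (RT/nF) ln Q = 1.59 − (8.314×310)/(6×96500) × (15.636) = 1.590 − 0.070 = 1.520 V.

1.52 V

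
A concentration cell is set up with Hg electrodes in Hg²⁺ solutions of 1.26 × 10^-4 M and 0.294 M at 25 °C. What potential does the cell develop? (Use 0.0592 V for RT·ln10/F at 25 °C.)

Both half-cells are Hg²⁺/Hg, so E°_cell = 0. The concentrated side is the cathode; the cell reaction moves Hg²⁺ from high to low concentration with n = 2.
Q = [Hg²⁺]_dilute/[Hg²⁺]_conc = 1.26 × 10^-4/0.294 = 4.29 × 10^-4.
E = 0 − (0.0592/2) log Q = −(0.0592/2)(-3.368) = 0.0997 V.

0.100 V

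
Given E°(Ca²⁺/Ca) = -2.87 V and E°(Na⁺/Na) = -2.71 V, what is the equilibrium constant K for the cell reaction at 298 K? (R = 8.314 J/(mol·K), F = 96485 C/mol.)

E°_cell = -2.71 − (-2.87) = 0.16 V, with n = 2 electrons transferred.
At equilibrium E = 0, so the Nernst equation gives ln K = nFE°/RT = (2)(96485)(0.16)/((8.314)(298)) = 12.46.
K = e^12.46 = 2.6 × 10^5.

2.6 × 10^5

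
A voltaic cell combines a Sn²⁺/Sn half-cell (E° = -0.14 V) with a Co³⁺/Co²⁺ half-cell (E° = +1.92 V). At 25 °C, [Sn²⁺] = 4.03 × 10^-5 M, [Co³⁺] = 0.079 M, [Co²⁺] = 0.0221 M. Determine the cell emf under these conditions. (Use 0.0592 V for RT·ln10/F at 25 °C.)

2.22 V

The Co³⁺/Co²⁺ couple has the higher reduction potential and acts as the cathode, so E°_cell = +1.92 − (-0.14) = 2.06 V.
Balancing electrons gives n = 2; the reaction quotient is Q = [Sn²⁺]·[Co²⁺]^2/[Co³⁺]^2 = 3.15 × 10^-6.
At 25 °C, E = E° − (0.0592/n) log Q = 2.06 − (0.0592/2)(-5.501) = 2.060 + 0.163 = 2.223 V.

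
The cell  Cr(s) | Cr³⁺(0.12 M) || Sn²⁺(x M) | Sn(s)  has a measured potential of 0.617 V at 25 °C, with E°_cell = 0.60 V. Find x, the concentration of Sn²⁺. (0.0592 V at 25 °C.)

0.91 M

From the Nernst equation, log Q = n(E° − E)/0.0592 = 6(0.60 − 0.617)/0.0592 = -1.723, so Q = 0.0189.
With Q = [Cr³⁺]^2/[Sn²⁺]^3 and the known concentrations, [Sn²⁺]^3 in the denominator gives [Sn²⁺] = 0.91 M.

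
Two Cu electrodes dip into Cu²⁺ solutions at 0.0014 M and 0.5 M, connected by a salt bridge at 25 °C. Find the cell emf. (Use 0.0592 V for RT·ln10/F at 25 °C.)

Both half-cells are Cu²⁺/Cu, so E°_cell = 0. The concentrated side is the cathode; the cell reaction moves Cu²⁺ from high to low concentration with n = 2.
Q = [Cu²⁺]_dilute/[Cu²⁺]_conc = 0.0014/0.5 = 0.00280.
E = 0 − (0.0592/2) log Q = −(0.0592/2)(-2.553) = 0.0756 V.

0.076 V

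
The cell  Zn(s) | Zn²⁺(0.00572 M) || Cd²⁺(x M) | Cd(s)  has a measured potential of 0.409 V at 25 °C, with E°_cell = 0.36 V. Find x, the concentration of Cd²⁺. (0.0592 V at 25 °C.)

0.26 M

From the Nernst equation, log Q = n(E° − E)/0.0592 = 2(0.36 − 0.409)/0.0592 = -1.655, so Q = 0.0221.
With Q = [Zn²⁺]/[Cd²⁺] and the known concentrations, [Cd²⁺] in the denominator gives [Cd²⁺] = 0.26 M.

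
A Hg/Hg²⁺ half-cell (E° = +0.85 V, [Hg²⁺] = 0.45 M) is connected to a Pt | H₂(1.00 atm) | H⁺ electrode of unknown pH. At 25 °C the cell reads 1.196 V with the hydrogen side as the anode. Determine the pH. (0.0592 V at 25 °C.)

E°_cell = 0.85 V and n = 2.
log Q = n(E° − E)/0.0592 = 2×(0.85 − 1.196)/0.0592 = -11.689.
With Q = [H⁺]^2 / ([Hg²⁺]·P(H₂)), solving for [H⁺] gives log[H⁺] = -6.018, so pH = 6.02.

pH = 6.02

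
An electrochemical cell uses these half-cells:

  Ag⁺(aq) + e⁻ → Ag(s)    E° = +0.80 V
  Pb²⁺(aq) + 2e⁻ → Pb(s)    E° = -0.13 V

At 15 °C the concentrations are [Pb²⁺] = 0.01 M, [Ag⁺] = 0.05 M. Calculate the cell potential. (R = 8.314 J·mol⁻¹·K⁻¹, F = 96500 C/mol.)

The Ag⁺/Ag couple has the higher reduction potential and acts as the cathode, so E°_cell = +0.80 − (-0.13) = 0.93 V.
Balancing electrons gives n = 2; the reaction quotient is Q = [Pb²⁺]/[Ag⁺]^2 = 4.00.
E = E° − (RT/nF) ln Q = 0.93 − (8.314×288)/(2×96500) × (1.386) = 0.930 − 0.017 = 0.913 V.

0.913 V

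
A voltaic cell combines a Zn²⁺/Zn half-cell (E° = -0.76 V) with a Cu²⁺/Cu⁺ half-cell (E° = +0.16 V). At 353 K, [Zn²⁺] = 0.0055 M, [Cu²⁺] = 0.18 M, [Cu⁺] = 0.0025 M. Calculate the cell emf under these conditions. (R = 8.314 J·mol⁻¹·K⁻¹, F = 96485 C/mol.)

The Cu²⁺/Cu⁺ couple has the higher reduction potential and acts as the cathode, so E°_cell = +0.16 − (-0.76) = 0.92 V.
Balancing electrons gives n = 2; the reaction quotient is Q = [Zn²⁺]·[Cu⁺]^2/[Cu²⁺]^2 = 1.06 × 10^-6.
E = E° − (RT/nF) ln Q = 0.92 − (8.314×353)/(2×96485) × (-13.756) = 0.920 + 0.209 = 1.129 V.

1.13 V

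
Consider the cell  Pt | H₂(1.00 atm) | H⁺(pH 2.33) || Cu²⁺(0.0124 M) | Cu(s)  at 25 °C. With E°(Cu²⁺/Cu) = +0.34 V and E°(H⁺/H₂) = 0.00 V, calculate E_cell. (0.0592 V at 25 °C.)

0.42 V

The Cu²⁺/Cu couple is the cathode, so E°_cell = 0.34 V; n = 2.
[H⁺] = 10^(−2.33) = 0.0047 M, and Q = [H⁺]^2 / ([Cu²⁺]·P(H₂)) = 0.00176.
E = E° − (0.0592/2) log Q = 0.34 − (0.0592/2)(-2.753) = 0.421 V.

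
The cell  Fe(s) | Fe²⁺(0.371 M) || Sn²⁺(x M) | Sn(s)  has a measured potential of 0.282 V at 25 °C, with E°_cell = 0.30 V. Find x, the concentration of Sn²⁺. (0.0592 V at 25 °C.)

0.091 M

From the Nernst equation, log Q = n(E° − E)/0.0592 = 2(0.30 − 0.282)/0.0592 = 0.608, so Q = 4.06.
With Q = [Fe²⁺]/[Sn²⁺] and the known concentrations, [Sn²⁺] in the denominator gives [Sn²⁺] = 0.091 M.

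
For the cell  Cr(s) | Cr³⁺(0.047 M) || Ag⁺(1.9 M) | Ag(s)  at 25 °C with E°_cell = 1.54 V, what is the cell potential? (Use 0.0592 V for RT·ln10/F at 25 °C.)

1.58 V

Balancing electrons gives n = 3; the reaction quotient is Q = [Cr³⁺]/[Ag⁺]^3 = 0.00685.
At 25 °C, E = E° − (0.0592/n) log Q = 1.54 − (0.0592/3)(-2.164) = 1.540 + 0.043 = 1.583 V.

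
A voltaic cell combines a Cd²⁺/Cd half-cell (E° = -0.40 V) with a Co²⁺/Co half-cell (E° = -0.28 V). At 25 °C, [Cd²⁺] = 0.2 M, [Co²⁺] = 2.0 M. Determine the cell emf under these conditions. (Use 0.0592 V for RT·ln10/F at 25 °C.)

0.150 V

The Co²⁺/Co couple has the higher reduction potential and acts as the cathode, so E°_cell = -0.28 − (-0.40) = 0.12 V.
Balancing electrons gives n = 2; the reaction quotient is Q = [Cd²⁺]/[Co²⁺] = 0.100.
At 25 °C, E = E° − (0.0592/n) log Q = 0.12 − (0.0592/2)(-1.000) = 0.120 + 0.030 = 0.150 V.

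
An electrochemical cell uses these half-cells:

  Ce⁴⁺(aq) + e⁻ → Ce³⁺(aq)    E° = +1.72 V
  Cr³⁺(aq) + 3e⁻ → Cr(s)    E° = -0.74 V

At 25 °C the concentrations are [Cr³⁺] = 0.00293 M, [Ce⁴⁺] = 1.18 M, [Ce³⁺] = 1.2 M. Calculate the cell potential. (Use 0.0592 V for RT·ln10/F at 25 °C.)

The Ce⁴⁺/Ce³⁺ couple has the higher reduction potential and acts as the cathode, so E°_cell = +1.72 − (-0.74) = 2.46 V.
Balancing electrons gives n = 3; the reaction quotient is Q = [Cr³⁺]·[Ce³⁺]^3/[Ce⁴⁺]^3 = 0.00308.
At 25 °C, E = E° − (0.0592/n) log Q = 2.46 − (0.0592/3)(-2.511) = 2.460 + 0.050 = 2.510 V.

2.51 V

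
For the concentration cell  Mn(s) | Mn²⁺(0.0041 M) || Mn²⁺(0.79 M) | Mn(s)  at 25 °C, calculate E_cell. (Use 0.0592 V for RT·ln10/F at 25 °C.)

0.068 V

Both half-cells are Mn²⁺/Mn, so E°_cell = 0. The concentrated side is the cathode; the cell reaction moves Mn²⁺ from high to low concentration with n = 2.
Q = [Mn²⁺]_dilute/[Mn²⁺]_conc = 0.0041/0.79 = 0.00519.
E = 0 − (0.0592/2) log Q = −(0.0592/2)(-2.285) = 0.0676 V.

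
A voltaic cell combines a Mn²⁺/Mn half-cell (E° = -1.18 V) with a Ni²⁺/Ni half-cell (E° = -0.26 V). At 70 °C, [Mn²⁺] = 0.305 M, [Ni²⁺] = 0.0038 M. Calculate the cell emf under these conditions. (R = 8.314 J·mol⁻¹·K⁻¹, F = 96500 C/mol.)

The Ni²⁺/Ni couple has the higher reduction potential and acts as the cathode, so E°_cell = -0.26 − (-1.18) = 0.92 V.
Balancing electrons gives n = 2; the reaction quotient is Q = [Mn²⁺]/[Ni²⁺] = 80.3.
E = E° − (RT/nF) ln Q = 0.92 − (8.314×343)/(2×96500) × (4.385) = 0.920 − 0.065 = 0.855 V.

0.855 V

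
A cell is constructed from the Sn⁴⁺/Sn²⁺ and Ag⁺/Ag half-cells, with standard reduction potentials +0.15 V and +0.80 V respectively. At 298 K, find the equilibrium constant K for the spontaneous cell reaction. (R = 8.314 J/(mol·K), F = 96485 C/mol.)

9.7 × 10^21

E°_cell = +0.80 − (+0.15) = 0.65 V, with n = 2 electrons transferred.
At equilibrium E = 0, so the Nernst equation gives ln K = nFE°/RT = (2)(96485)(0.65)/((8.314)(298)) = 50.63.
K = e^50.63 = 9.7 × 10^21.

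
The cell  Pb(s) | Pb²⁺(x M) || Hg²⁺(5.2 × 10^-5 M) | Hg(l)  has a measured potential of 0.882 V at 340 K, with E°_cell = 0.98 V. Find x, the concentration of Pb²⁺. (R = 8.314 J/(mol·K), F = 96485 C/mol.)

From the Nernst equation, ln Q = nF(E° − E)/RT = 2×96485×(0.98 − 0.882)/(8.314×340) = 6.690, so Q = 804.
With Q = [Pb²⁺]/[Hg²⁺] and the known concentrations, [Pb²⁺] in the numerator gives [Pb²⁺] = 0.042 M.

0.042 M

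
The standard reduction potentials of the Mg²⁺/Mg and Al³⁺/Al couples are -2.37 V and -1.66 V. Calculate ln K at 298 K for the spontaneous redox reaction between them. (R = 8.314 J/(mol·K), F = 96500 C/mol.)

E°_cell = -1.66 − (-2.37) = 0.71 V, with n = 6 electrons transferred.
At equilibrium E = 0, so the Nernst equation gives ln K = nFE°/RT = (6)(96500)(0.71)/((8.314)(298)) = 165.92.

ln K = 165.9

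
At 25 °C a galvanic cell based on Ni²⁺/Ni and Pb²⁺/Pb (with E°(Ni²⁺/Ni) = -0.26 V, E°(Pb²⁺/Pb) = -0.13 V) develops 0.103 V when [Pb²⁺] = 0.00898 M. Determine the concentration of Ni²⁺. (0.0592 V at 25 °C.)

0.073 M

From the Nernst equation, log Q = n(E° − E)/0.0592 = 2(0.13 − 0.103)/0.0592 = 0.912, so Q = 8.17.
With Q = [Ni²⁺]/[Pb²⁺] and the known concentrations, [Ni²⁺] in the numerator gives [Ni²⁺] = 0.073 M.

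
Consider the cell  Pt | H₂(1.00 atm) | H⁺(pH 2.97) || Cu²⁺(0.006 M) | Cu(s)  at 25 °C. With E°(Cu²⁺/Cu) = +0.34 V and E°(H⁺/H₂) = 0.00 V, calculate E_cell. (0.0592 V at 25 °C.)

The Cu²⁺/Cu couple is the cathode, so E°_cell = 0.34 V; n = 2.
[H⁺] = 10^(−2.97) = 0.0011 M, and Q = [H⁺]^2 / ([Cu²⁺]·P(H₂)) = 1.91 × 10^-4.
E = E° − (0.0592/2) log Q = 0.34 − (0.0592/2)(-3.718) = 0.450 V.

0.45 V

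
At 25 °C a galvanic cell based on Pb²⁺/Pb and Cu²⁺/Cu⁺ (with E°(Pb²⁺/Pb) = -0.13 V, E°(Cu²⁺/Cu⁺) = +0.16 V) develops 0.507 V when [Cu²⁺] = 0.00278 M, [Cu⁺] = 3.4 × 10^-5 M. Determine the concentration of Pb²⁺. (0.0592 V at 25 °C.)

3.1 × 10^-4 M

From the Nernst equation, log Q = n(E° − E)/0.0592 = 2(0.29 − 0.507)/0.0592 = -7.331, so Q = 4.67 × 10^-8.
With Q = [Pb²⁺]·[Cu⁺]^2/[Cu²⁺]^2 and the known concentrations, [Pb²⁺] in the numerator gives [Pb²⁺] = 3.1 × 10^-4 M.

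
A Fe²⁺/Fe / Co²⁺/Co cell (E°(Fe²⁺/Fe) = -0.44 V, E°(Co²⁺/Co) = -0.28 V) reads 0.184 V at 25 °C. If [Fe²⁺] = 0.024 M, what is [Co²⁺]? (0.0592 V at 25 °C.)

0.16 M

From the Nernst equation, log Q = n(E° − E)/0.0592 = 2(0.16 − 0.184)/0.0592 = -0.811, so Q = 0.155.
With Q = [Fe²⁺]/[Co²⁺] and the known concentrations, [Co²⁺] in the denominator gives [Co²⁺] = 0.16 M.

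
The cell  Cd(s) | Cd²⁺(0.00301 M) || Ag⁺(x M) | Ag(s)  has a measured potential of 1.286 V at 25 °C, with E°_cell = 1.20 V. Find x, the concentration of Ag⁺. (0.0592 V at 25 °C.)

From the Nernst equation, log Q = n(E° − E)/0.0592 = 2(1.20 − 1.286)/0.0592 = -2.905, so Q = 0.00124.
With Q = [Cd²⁺]/[Ag⁺]^2 and the known concentrations, [Ag⁺]^2 in the denominator gives [Ag⁺] = 1.6 M.

1.6 M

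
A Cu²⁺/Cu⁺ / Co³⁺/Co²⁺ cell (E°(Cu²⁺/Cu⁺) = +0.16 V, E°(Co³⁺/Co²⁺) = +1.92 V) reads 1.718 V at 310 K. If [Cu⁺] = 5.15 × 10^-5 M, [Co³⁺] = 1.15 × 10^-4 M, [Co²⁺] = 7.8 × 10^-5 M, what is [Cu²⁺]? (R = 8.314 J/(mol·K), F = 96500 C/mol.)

3.7 × 10^-4 M

From the Nernst equation, ln Q = nF(E° − E)/RT = 1×96500×(1.76 − 1.718)/(8.314×310) = 1.573, so Q = 4.82.
With Q = [Cu²⁺]·[Co²⁺]/([Cu⁺]·[Co³⁺]) and the known concentrations, [Cu²⁺] in the numerator gives [Cu²⁺] = 3.7 × 10^-4 M.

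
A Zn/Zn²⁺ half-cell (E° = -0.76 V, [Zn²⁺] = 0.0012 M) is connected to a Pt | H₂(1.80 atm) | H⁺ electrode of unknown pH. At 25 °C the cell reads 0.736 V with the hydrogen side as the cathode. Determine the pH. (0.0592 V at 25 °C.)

E°_cell = 0.76 V and n = 2.
log Q = n(E° − E)/0.0592 = 2×(0.76 − 0.736)/0.0592 = 0.811.
With Q = [Zn²⁺]·P(H₂) / [H⁺]^2, solving for [H⁺] gives log[H⁺] = -1.738, so pH = 1.74.

pH = 1.74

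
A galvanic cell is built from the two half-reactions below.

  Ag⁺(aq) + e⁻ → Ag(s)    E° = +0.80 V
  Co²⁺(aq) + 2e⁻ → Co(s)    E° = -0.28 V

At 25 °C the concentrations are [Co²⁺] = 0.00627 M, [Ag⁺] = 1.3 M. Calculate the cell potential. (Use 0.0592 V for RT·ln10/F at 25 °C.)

The Ag⁺/Ag couple has the higher reduction potential and acts as the cathode, so E°_cell = +0.80 − (-0.28) = 1.08 V.
Balancing electrons gives n = 2; the reaction quotient is Q = [Co²⁺]/[Ag⁺]^2 = 0.00371.
At 25 °C, E = E° − (0.0592/n) log Q = 1.08 − (0.0592/2)(-2.431) = 1.080 + 0.072 = 1.152 V.

1.15 V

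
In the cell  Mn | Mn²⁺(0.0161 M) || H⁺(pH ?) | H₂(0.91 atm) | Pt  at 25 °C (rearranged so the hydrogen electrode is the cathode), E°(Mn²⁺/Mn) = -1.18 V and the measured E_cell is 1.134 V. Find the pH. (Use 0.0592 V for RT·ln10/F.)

E°_cell = 1.18 V and n = 2.
log Q = n(E° − E)/0.0592 = 2×(1.18 − 1.134)/0.0592 = 1.554.
With Q = [Mn²⁺]·P(H₂) / [H⁺]^2, solving for [H⁺] gives log[H⁺] = -1.694, so pH = 1.69.

pH = 1.69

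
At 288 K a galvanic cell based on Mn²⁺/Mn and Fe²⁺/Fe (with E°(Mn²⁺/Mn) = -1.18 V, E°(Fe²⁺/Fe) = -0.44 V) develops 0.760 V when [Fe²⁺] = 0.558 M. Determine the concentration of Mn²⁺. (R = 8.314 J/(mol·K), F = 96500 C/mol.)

From the Nernst equation, ln Q = nF(E° − E)/RT = 2×96500×(0.74 − 0.760)/(8.314×288) = -1.612, so Q = 0.199.
With Q = [Mn²⁺]/[Fe²⁺] and the known concentrations, [Mn²⁺] in the numerator gives [Mn²⁺] = 0.11 M.

0.11 M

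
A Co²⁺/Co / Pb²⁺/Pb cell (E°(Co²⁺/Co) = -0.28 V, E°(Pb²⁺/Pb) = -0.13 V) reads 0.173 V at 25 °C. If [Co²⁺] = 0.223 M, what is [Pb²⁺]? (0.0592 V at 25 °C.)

1.3 M

From the Nernst equation, log Q = n(E° − E)/0.0592 = 2(0.15 − 0.173)/0.0592 = -0.777, so Q = 0.167.
With Q = [Co²⁺]/[Pb²⁺] and the known concentrations, [Pb²⁺] in the denominator gives [Pb²⁺] = 1.3 M.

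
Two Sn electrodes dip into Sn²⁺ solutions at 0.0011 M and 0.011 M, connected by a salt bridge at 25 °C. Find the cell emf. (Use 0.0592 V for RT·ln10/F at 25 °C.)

0.030 V

Both half-cells are Sn²⁺/Sn, so E°_cell = 0. The concentrated side is the cathode; the cell reaction moves Sn²⁺ from high to low concentration with n = 2.
Q = [Sn²⁺]_dilute/[Sn²⁺]_conc = 0.0011/0.011 = 0.100.
E = 0 − (0.0592/2) log Q = −(0.0592/2)(-1.000) = 0.0296 V.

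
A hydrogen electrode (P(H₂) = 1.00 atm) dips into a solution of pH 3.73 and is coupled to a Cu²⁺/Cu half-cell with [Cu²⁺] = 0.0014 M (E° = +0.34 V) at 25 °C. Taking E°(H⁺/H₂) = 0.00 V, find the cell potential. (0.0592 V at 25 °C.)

The Cu²⁺/Cu couple is the cathode, so E°_cell = 0.34 V; n = 2.
[H⁺] = 10^(−3.73) = 1.9 × 10^-4 M, and Q = [H⁺]^2 / ([Cu²⁺]·P(H₂)) = 2.48 × 10^-5.
E = E° − (0.0592/2) log Q = 0.34 − (0.0592/2)(-4.606) = 0.476 V.

0.48 V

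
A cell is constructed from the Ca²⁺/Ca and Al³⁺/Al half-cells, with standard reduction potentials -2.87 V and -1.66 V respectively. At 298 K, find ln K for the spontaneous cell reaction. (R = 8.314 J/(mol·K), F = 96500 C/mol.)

E°_cell = -1.66 − (-2.87) = 1.21 V, with n = 6 electrons transferred.
At equilibrium E = 0, so the Nernst equation gives ln K = nFE°/RT = (6)(96500)(1.21)/((8.314)(298)) = 282.77.

ln K = 282.8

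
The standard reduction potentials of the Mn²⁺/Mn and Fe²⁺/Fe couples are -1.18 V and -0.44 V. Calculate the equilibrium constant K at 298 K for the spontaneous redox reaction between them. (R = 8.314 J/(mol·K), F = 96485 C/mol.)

E°_cell = -0.44 − (-1.18) = 0.74 V, with n = 2 electrons transferred.
At equilibrium E = 0, so the Nernst equation gives ln K = nFE°/RT = (2)(96485)(0.74)/((8.314)(298)) = 57.64.
K = e^57.64 = 1.1 × 10^25.

1.1 × 10^25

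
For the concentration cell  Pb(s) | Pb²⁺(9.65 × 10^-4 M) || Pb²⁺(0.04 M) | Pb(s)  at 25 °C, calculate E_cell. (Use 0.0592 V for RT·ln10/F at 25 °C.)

Both half-cells are Pb²⁺/Pb, so E°_cell = 0. The concentrated side is the cathode; the cell reaction moves Pb²⁺ from high to low concentration with n = 2.
Q = [Pb²⁺]_dilute/[Pb²⁺]_conc = 9.65 × 10^-4/0.04 = 0.0241.
E = 0 − (0.0592/2) log Q = −(0.0592/2)(-1.618) = 0.0479 V.

0.048 V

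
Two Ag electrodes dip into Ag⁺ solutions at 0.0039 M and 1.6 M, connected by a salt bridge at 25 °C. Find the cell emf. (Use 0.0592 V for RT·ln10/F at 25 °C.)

0.15 V

Both half-cells are Ag⁺/Ag, so E°_cell = 0. The concentrated side is the cathode; the cell reaction moves Ag⁺ from high to low concentration with n = 1.
Q = [Ag⁺]_dilute/[Ag⁺]_conc = 0.0039/1.6 = 0.00244.
E = 0 − (0.0592/1) log Q = −(0.0592/1)(-2.613) = 0.1547 V.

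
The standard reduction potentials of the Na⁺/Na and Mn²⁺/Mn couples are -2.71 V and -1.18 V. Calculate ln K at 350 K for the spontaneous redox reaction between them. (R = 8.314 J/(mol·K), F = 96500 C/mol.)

E°_cell = -1.18 − (-2.71) = 1.53 V, with n = 2 electrons transferred.
At equilibrium E = 0, so the Nernst equation gives ln K = nFE°/RT = (2)(96500)(1.53)/((8.314)(350)) = 101.48.

ln K = 101.5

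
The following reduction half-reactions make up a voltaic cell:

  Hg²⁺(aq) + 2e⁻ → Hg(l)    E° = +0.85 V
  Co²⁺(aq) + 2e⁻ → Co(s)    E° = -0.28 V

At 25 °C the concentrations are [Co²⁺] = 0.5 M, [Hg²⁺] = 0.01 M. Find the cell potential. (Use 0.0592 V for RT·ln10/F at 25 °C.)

The Hg²⁺/Hg couple has the higher reduction potential and acts as the cathode, so E°_cell = +0.85 − (-0.28) = 1.13 V.
Balancing electrons gives n = 2; the reaction quotient is Q = [Co²⁺]/[Hg²⁺] = 50.0.
At 25 °C, E = E° − (0.0592/n) log Q = 1.13 − (0.0592/2)(1.699) = 1.130 − 0.050 = 1.080 V.

1.08 V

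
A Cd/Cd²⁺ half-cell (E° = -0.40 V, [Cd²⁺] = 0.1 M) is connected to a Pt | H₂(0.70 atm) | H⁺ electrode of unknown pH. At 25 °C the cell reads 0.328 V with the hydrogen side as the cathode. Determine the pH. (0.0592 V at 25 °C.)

E°_cell = 0.40 V and n = 2.
log Q = n(E° − E)/0.0592 = 2×(0.40 − 0.328)/0.0592 = 2.432.
With Q = [Cd²⁺]·P(H₂) / [H⁺]^2, solving for [H⁺] gives log[H⁺] = -1.794, so pH = 1.79.

pH = 1.79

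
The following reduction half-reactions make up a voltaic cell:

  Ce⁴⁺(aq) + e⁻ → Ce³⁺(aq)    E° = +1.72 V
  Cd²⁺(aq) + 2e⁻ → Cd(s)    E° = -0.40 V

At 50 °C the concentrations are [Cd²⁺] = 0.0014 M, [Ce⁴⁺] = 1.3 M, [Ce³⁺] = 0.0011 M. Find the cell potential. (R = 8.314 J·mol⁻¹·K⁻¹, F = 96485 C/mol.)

2.41 V

The Ce⁴⁺/Ce³⁺ couple has the higher reduction potential and acts as the cathode, so E°_cell = +1.72 − (-0.40) = 2.12 V.
Balancing electrons gives n = 2; the reaction quotient is Q = [Cd²⁺]·[Ce³⁺]^2/[Ce⁴⁺]^2 = 1 × 10^-9.
E = E° − (RT/nF) ln Q = 2.12 − (8.314×323)/(2×96485) × (-20.721) = 2.120 + 0.288 = 2.408 V.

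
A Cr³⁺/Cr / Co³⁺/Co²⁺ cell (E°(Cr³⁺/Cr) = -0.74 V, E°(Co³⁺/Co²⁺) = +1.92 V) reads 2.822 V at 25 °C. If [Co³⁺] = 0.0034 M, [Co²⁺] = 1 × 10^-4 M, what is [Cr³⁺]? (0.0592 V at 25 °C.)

From the Nernst equation, log Q = n(E° − E)/0.0592 = 3(2.66 − 2.822)/0.0592 = -8.209, so Q = 6.17 × 10^-9.
With Q = [Cr³⁺]·[Co²⁺]^3/[Co³⁺]^3 and the known concentrations, [Cr³⁺] in the numerator gives [Cr³⁺] = 2.4 × 10^-4 M.

2.4 × 10^-4 M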